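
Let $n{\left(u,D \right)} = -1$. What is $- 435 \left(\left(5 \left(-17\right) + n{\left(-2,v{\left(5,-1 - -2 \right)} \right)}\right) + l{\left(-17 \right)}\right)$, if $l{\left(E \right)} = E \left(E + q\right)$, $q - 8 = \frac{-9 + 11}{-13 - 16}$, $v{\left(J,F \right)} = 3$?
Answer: $-29655$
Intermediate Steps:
$q = \frac{230}{29}$ ($q = 8 + \frac{-9 + 11}{-13 - 16} = 8 + \frac{2}{-29} = 8 + 2 \left(- \frac{1}{29}\right) = 8 - \frac{2}{29} = \frac{230}{29} \approx 7.931$)
$l{\left(E \right)} = E \left(\frac{230}{29} + E\right)$ ($l{\left(E \right)} = E \left(E + \frac{230}{29}\right) = E \left(\frac{230}{29} + E\right)$)
$- 435 \left(\left(5 \left(-17\right) + n{\left(-2,v{\left(5,-1 - -2 \right)} \right)}\right) + l{\left(-17 \right)}\right) = - 435 \left(\left(5 \left(-17\right) - 1\right) + \frac{1}{29} \left(-17\right) \left(230 + 29 \left(-17\right)\right)\right) = - 435 \left(\left(-85 - 1\right) + \frac{1}{29} \left(-17\right) \left(230 - 493\right)\right) = - 435 \left(-86 + \frac{1}{29} \left(-17\right) \left(-263\right)\right) = - 435 \left(-86 + \frac{4471}{29}\right) = \left(-435\right) \frac{1977}{29} = -29655$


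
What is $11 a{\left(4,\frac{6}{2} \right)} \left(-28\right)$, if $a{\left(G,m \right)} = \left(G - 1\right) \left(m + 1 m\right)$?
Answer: $-5544$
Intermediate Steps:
$a{\left(G,m \right)} = 2 m \left(-1 + G\right)$ ($a{\left(G,m \right)} = \left(-1 + G\right) \left(m + m\right) = \left(-1 + G\right) 2 m = 2 m \left(-1 + G\right)$)
$11 a{\left(4,\frac{6}{2} \right)} \left(-28\right) = 11 \cdot 2 \cdot \frac{6}{2} \left(-1 + 4\right) \left(-28\right) = 11 \cdot 2 \cdot 6 \cdot \frac{1}{2} \cdot 3 \left(-28\right) = 11 \cdot 2 \cdot 3 \cdot 3 \left(-28\right) = 11 \cdot 18 \left(-28\right) = 198 \left(-28\right) = -5544$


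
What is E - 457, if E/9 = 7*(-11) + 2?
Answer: -1132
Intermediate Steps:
E = -675 (E = 9*(7*(-11) + 2) = 9*(-77 + 2) = 9*(-75) = -675)
E - 457 = -675 - 457 = -1132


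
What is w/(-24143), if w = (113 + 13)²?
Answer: -2268/3449 ≈ -0.65758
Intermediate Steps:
w = 15876 (w = 126² = 15876)
w/(-24143) = 15876/(-24143) = 15876*(-1/24143) = -2268/3449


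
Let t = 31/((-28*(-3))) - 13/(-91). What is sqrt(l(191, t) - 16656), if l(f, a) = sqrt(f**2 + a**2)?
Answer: sqrt(-29381184 + 21*sqrt(257411785))/42 ≈ 128.32*I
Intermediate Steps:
t = 43/84 (t = 31/84 - 13*(-1/91) = 31*(1/84) + 1/7 = 31/84 + 1/7 = 43/84 ≈ 0.51190)
l(f, a) = sqrt(a**2 + f**2)
sqrt(l(191, t) - 16656) = sqrt(sqrt((43/84)**2 + 191**2) - 16656) = sqrt(sqrt(1849/7056 + 36481) - 16656) = sqrt(sqrt(257411785/7056) - 16656) = sqrt(sqrt(257411785)/84 - 16656) = sqrt(-16656 + sqrt(257411785)/84)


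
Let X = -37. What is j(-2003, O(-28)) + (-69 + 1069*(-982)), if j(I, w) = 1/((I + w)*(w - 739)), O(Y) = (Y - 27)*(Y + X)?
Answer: -4680330332783/4458192 ≈ -1.0498e+6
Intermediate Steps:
O(Y) = (-37 + Y)*(-27 + Y) (O(Y) = (Y - 27)*(Y - 37) = (-27 + Y)*(-37 + Y) = (-37 + Y)*(-27 + Y))
j(I, w) = 1/((-739 + w)*(I + w)) (j(I, w) = 1/((I + w)*(-739 + w)) = 1/((-739 + w)*(I + w)))
j(-2003, O(-28)) + (-69 + 1069*(-982)) = 1/((999 + (-28)² - 64*(-28))² - 739*(-2003) - 739*(999 + (-28)² - 64*(-28)) - 2003*(999 + (-28)² - 64*(-28))) + (-69 + 1069*(-982)) = 1/((999 + 784 + 1792)² + 1480217 - 739*(999 + 784 + 1792) - 2003*(999 + 784 + 1792)) + (-69 - 1049758) = 1/(3575² + 1480217 - 739*3575 - 2003*3575) - 1049827 = 1/(12780625 + 1480217 - 2641925 - 7160725) - 1049827 = 1/4458192 - 1049827 = -4680330332783/4458192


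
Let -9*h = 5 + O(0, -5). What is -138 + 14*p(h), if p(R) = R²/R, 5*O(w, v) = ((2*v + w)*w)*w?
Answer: -1312/9 ≈ -145.78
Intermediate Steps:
O(w, v) = w²*(w + 2*v)/5 (O(w, v) = (((2*v + w)*w)*w)/5 = (((w + 2*v)*w)*w)/5 = ((w*(w + 2*v))*w)/5 = (w²*(w + 2*v))/5 = w²*(w + 2*v)/5)
h = -5/9 (h = -(5 + (⅕)*0²*(0 + 2*(-5)))/9 = -(5 + (⅕)*0*(0 - 10))/9 = -(5 + (⅕)*0*(-10))/9 = -(5 + 0)/9 = -⅑*5 = -5/9 ≈ -0.55556)
p(R) = R
-138 + 14*p(h) = -138 + 14*(-5/9) = -138 - 70/9 = -1312/9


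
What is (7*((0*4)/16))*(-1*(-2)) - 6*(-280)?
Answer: 1680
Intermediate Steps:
(7*((0*4)/16))*(-1*(-2)) - 6*(-280) = (7*(0*(1/16)))*2 - 1*(-1680) = (7*0)*2 + 1680 = 0*2 + 1680 = 0 + 1680 = 1680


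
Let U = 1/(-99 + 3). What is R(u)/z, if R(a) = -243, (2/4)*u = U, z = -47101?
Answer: 243/47101 ≈ 0.0051591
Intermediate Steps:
U = -1/96 (U = 1/(-96) = -1/96 ≈ -0.010417)
u = -1/48 (u = 2*(-1/96) = -1/48 ≈ -0.020833)
R(u)/z = -243/(-47101) = -243*(-1/47101) = 243/47101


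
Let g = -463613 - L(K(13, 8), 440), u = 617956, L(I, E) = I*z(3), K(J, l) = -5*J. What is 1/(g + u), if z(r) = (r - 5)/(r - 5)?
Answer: 1/154408 ≈ 6.4763e-6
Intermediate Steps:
z(r) = 1 (z(r) = (-5 + r)/(-5 + r) = 1)
L(I, E) = I (L(I, E) = I*1 = I)
g = -463548 (g = -463613 - (-5)*13 = -463613 - 1*(-65) = -463613 + 65 = -463548)
1/(g + u) = 1/(-463548 + 617956) = 1/154408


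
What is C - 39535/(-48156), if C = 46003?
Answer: 2215360003/48156 ≈ 46004.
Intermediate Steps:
C - 39535/(-48156) = 46003 - 39535/(-48156) = 46003 - 39535*(-1)/48156 = 46003 - 1*(-39535/48156) = 46003 + 39535/48156 = 2215360003/48156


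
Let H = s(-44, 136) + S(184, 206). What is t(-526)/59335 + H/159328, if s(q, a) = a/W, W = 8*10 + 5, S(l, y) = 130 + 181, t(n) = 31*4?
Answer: 38304793/9453726880 ≈ 0.0040518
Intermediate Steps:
t(n) = 124
S(l, y) = 311
W = 85 (W = 80 + 5 = 85)
s(q, a) = a/85
H = 1563/5 (H = (1/85)*136 + 311 = 8/5 + 311 = 1563/5 ≈ 312.60)
t(-526)/59335 + H/159328 = 124/59335 + (1563/5)/159328 = 124*(1/59335) + (1563/5)*(1/159328) = 124/59335 + 1563/796640 = 38304793/9453726880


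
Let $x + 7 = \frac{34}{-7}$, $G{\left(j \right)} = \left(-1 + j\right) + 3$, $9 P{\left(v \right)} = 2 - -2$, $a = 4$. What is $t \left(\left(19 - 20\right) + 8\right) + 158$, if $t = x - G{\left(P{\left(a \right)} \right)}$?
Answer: $\frac{521}{9} \approx 57.889$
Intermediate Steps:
$P{\left(v \right)} = \frac{4}{9}$ ($P{\left(v \right)} = \frac{2 - -2}{9} = \frac{2 + 2}{9} = \frac{1}{9} \cdot 4 = \frac{4}{9}$)
$G{\left(j \right)} = 2 + j$
$x = - \frac{83}{7}$ ($x = -7 + \frac{34}{-7} = -7 + 34 \left(- \frac{1}{7}\right) = -7 - \frac{34}{7} = - \frac{83}{7} \approx -11.857$)
$t = - \frac{901}{63}$ ($t = - \frac{83}{7} - \left(2 + \frac{4}{9}\right) = - \frac{83}{7} - \frac{22}{9} = - \frac{901}{63} \approx -14.302$)
$t \left(\left(19 - 20\right) + 8\right) + 158 = - \frac{901 \left(\left(19 - 20\right) + 8\right)}{63} + 158 = - \frac{901 \left(-1 + 8\right)}{63} + 158 = \left(- \frac{901}{63}\right) 7 + 158 = - \frac{901}{9} + 158 = \frac{521}{9}$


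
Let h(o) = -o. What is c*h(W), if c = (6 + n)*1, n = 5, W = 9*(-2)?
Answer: 198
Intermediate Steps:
W = -18
c = 11 (c = (6 + 5)*1 = 11*1 = 11)
c*h(W) = 11*(-1*(-18)) = 11*18 = 198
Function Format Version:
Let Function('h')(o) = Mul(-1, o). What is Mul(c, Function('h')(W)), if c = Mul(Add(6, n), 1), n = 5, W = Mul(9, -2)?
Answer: 198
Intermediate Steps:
W = -18
c = 11 (c = Mul(Add(6, 5), 1) = Mul(11, 1) = 11)
Mul(c, Function('h')(W)) = Mul(11, Mul(-1, -18)) = Mul(11, 18) = 198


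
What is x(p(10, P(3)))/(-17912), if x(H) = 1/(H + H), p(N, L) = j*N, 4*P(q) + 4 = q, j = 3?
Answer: -1/1074720 ≈ -9.3047e-7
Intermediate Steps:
P(q) = -1 + q/4
p(N, L) = 3*N
x(H) = 1/(2*H)
x(p(10, P(3)))/(-17912) = (1/(2*((3*10))))/(-17912) = ((1/2)/30)*(-1/17912) = ((1/2)*(1/30))*(-1/17912) = (1/60)*(-1/17912) = -1/1074720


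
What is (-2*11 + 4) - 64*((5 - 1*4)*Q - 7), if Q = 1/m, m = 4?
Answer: 414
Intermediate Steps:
Q = ¼ (Q = 1/4 = ¼ ≈ 0.25000)
(-2*11 + 4) - 64*((5 - 1*4)*Q - 7) = (-2*11 + 4) - 64*((5 - 1*4)*(¼) - 7) = (-22 + 4) - 64*((5 - 4)*(¼) - 7) = -18 - 64*(1*(¼) - 7) = -18 - 64*(¼ - 7) = -18 - 64*(-27/4) = -18 + 432 = 414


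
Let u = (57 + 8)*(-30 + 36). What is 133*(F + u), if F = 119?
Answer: 67697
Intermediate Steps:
u = 390 (u = 65*6 = 390)
133*(F + u) = 133*(119 + 390) = 133*509 = 67697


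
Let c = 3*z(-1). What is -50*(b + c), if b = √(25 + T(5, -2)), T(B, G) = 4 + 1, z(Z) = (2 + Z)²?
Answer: -150 - 50*√30 ≈ -423.86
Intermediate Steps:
T(B, G) = 5
b = √30 (b = √(25 + 5) = √30 ≈ 5.4772)
c = 3 (c = 3*(2 - 1)² = 3*1² = 3*1 = 3)
-50*(b + c) = -50*(√30 + 3) = -50*(3 + √30) = -150 - 50*√30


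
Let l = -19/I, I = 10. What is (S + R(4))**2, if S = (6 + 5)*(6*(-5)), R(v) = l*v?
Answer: 2849344/25 ≈ 1.1397e+5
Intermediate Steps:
l = -19/10 ≈ -1.9000
R(v) = -19*v/10
S = -330 (S = 11*(-30) = -330)
(S + R(4))**2 = (-330 - 19/10*4)**2 = (-330 - 38/5)**2 = (-1688/5)**2 = 2849344/25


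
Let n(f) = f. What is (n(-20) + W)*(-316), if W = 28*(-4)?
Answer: 41712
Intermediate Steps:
W = -112
(n(-20) + W)*(-316) = (-20 - 112)*(-316) = -132*(-316) = 41712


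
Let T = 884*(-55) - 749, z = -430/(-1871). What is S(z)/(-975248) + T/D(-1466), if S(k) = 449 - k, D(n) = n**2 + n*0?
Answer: -22971902080549/980385332419312 ≈ -0.023432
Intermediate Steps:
z = 430/1871 (z = -430*(-1/1871) = 430/1871 ≈ 0.22982)
D(n) = n**2 (D(n) = n**2 + 0 = n**2)
T = -49369 (T = -48620 - 749 = -49369)
S(z)/(-975248) + T/D(-1466) = (449 - 1*430/1871)/(-975248) - 49369/((-1466)**2) = (449 - 430/1871)*(-1/975248) - 49369/2149156 = (839649/1871)*(-1/975248) - 49369*1/2149156 = -839649/1824689008 - 49369/2149156 = -22971902080549/980385332419312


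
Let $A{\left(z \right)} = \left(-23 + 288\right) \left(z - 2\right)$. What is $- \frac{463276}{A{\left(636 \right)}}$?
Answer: $- \frac{231638}{84005} \approx -2.7574$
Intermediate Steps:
$A{\left(z \right)} = -530 + 265 z$ ($A{\left(z \right)} = 265 \left(-2 + z\right) = -530 + 265 z$)
$- \frac{463276}{A{\left(636 \right)}} = - \frac{463276}{-530 + 265 \cdot 636} = - \frac{463276}{-530 + 168540} = - \frac{463276}{168010} = \left(-463276\right) \frac{1}{168010} = - \frac{231638}{84005}$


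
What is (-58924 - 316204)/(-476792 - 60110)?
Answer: 187564/268451 ≈ 0.69869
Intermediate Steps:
(-58924 - 316204)/(-476792 - 60110) = -375128/(-536902) = -375128*(-1/536902) = 187564/268451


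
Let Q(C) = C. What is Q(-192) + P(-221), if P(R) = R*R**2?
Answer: -10794053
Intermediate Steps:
P(R) = R**3
Q(-192) + P(-221) = -192 + (-221)**3 = -192 - 10793861 = -10794053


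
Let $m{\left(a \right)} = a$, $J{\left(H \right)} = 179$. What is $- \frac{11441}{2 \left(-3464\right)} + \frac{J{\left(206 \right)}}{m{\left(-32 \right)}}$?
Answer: $- \frac{54625}{13856} \approx -3.9423$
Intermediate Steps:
$- \frac{11441}{2 \left(-3464\right)} + \frac{J{\left(206 \right)}}{m{\left(-32 \right)}} = - \frac{11441}{2 \left(-3464\right)} + \frac{179}{-32} = - \frac{11441}{-6928} + 179 \left(- \frac{1}{32}\right) = \left(-11441\right) \left(- \frac{1}{6928}\right) - \frac{179}{32} = \frac{11441}{6928} - \frac{179}{32} = - \frac{54625}{13856}$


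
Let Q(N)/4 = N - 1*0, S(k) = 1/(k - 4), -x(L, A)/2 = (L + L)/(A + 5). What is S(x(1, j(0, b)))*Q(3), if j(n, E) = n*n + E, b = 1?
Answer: -18/7 ≈ -2.5714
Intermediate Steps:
j(n, E) = E + n² (j(n, E) = n² + E = E + n²)
x(L, A) = -4*L/(5 + A) (x(L, A) = -2*(L + L)/(A + 5) = -2*2*L/(5 + A) = -4*L/(5 + A))
S(k) = 1/(-4 + k)
Q(N) = 4*N (Q(N) = 4*(N - 1*0) = 4*(N + 0) = 4*N)
S(x(1, j(0, b)))*Q(3) = (4*3)/(-4 - 4*1/(5 + (1 + 0²))) = 12/(-4 - 4*1/(5 + (1 + 0))) = 12/(-4 - 4*1/(5 + 1)) = 12/(-4 - 4*1/6) = 12/(-4 - 4*1*⅙) = 12/(-4 - ⅔) = 12/(-14/3) = -3/14*12 = -18/7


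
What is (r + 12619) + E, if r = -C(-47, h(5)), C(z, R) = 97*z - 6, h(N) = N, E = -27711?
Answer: -10527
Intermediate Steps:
C(z, R) = -6 + 97*z
r = 4565 (r = -(-6 + 97*(-47)) = -(-6 - 4559) = -1*(-4565) = 4565)
(r + 12619) + E = (4565 + 12619) - 27711 = 17184 - 27711 = -10527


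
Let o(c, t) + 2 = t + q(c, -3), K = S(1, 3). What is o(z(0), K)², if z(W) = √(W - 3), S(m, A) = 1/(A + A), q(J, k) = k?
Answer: 841/36 ≈ 23.361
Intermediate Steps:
S(m, A) = 1/(2*A)
K = ⅙ (K = (½)/3 = (½)*(⅓) = ⅙ ≈ 0.16667)
z(W) = √(-3 + W)
o(c, t) = -5 + t (o(c, t) = -2 + (t - 3) = -2 + (-3 + t) = -5 + t)
o(z(0), K)² = (-5 + ⅙)² = (-29/6)² = 841/36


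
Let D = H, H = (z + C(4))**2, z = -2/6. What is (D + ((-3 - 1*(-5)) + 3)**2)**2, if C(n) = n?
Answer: 119716/81 ≈ 1478.0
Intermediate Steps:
z = -1/3 (z = -2*1/6 = -1/3 ≈ -0.33333)
H = 121/9 (H = (-1/3 + 4)**2 = (11/3)**2 = 121/9 ≈ 13.444)
D = 121/9 ≈ 13.444
(D + ((-3 - 1*(-5)) + 3)**2)**2 = (121/9 + ((-3 - 1*(-5)) + 3)**2)**2 = (121/9 + ((-3 + 5) + 3)**2)**2 = (121/9 + (2 + 3)**2)**2 = (121/9 + 5**2)**2 = (121/9 + 25)**2 = (346/9)**2 = 119716/81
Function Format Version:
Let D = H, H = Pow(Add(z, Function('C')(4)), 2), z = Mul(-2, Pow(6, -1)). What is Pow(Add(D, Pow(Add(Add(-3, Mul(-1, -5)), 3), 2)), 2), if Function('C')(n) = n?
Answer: Rational(119716, 81) ≈ 1478.0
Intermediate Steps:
z = Rational(-1, 3) (z = Mul(-2, Rational(1, 6)) = Rational(-1, 3) ≈ -0.33333)
H = Rational(121, 9) (H = Pow(Add(Rational(-1, 3), 4), 2) = Pow(Rational(11, 3), 2) = Rational(121, 9) ≈ 13.444)
D = Rational(121, 9) ≈ 13.444
Pow(Add(D, Pow(Add(Add(-3, Mul(-1, -5)), 3), 2)), 2) = Pow(Add(Rational(121, 9), Pow(Add(Add(-3, Mul(-1, -5)), 3), 2)), 2) = Pow(Add(Rational(121, 9), Pow(Add(Add(-3, 5), 3), 2)), 2) = Pow(Add(Rational(121, 9), Pow(Add(2, 3), 2)), 2) = Pow(Add(Rational(121, 9), Pow(5, 2)), 2) = Pow(Add(Rational(121, 9), 25), 2) = Pow(Rational(346, 9), 2) = Rational(119716, 81)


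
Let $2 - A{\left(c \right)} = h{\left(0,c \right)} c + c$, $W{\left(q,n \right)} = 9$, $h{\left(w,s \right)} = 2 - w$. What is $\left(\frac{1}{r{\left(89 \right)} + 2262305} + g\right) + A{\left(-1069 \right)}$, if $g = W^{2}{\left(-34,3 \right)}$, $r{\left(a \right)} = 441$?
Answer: $\frac{7444434341}{2262746} \approx 3290.0$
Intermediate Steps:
$A{\left(c \right)} = 2 - 3 c$ ($A{\left(c \right)} = 2 - \left(\left(2 - 0\right) c + c\right) = 2 - \left(\left(2 + 0\right) c + c\right) = 2 - \left(2 c + c\right) = 2 - 3 c$)
$g = 81$ ($g = 9^{2} = 81$)
$\left(\frac{1}{r{\left(89 \right)} + 2262305} + g\right) + A{\left(-1069 \right)} = \left(\frac{1}{441 + 2262305} + 81\right) + \left(2 - -3207\right) = \left(\frac{1}{2262746} + 81\right) + \left(2 + 3207\right) = \left(\frac{1}{2262746} + 81\right) + 3209 = \frac{183282427}{2262746} + 3209 = \frac{7444434341}{2262746}$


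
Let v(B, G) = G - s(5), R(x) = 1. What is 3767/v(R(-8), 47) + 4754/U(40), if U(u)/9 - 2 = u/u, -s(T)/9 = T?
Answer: 539077/2484 ≈ 217.02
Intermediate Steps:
s(T) = -9*T
v(B, G) = 45 + G (v(B, G) = G - (-9)*5 = G - 1*(-45) = G + 45 = 45 + G)
U(u) = 27 (U(u) = 18 + 9*(u/u) = 18 + 9*1 = 18 + 9 = 27)
3767/v(R(-8), 47) + 4754/U(40) = 3767/(45 + 47) + 4754/27 = 3767/92 + 4754*(1/27) = 3767*(1/92) + 4754/27 = 3767/92 + 4754/27 = 539077/2484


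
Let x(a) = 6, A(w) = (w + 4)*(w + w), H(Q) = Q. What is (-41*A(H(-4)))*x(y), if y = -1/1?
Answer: 0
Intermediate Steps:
y = -1 (y = -1*1 = -1)
A(w) = 2*w*(4 + w) (A(w) = (4 + w)*(2*w) = 2*w*(4 + w))
(-41*A(H(-4)))*x(y) = -82*(-4)*(4 - 4)*6 = -82*(-4)*0*6 = -41*0*6 = 0*6 = 0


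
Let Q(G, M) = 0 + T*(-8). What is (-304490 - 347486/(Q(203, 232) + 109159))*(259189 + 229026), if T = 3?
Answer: -249597016769996/1679 ≈ -1.4866e+11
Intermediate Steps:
Q(G, M) = -24 (Q(G, M) = 0 + 3*(-8) = 0 - 24 = -24)
(-304490 - 347486/(Q(203, 232) + 109159))*(259189 + 229026) = (-304490 - 347486/(-24 + 109159))*(259189 + 229026) = (-304490 - 347486/109135)*488215 = -33230863636/109135*488215 = -249597016769996/1679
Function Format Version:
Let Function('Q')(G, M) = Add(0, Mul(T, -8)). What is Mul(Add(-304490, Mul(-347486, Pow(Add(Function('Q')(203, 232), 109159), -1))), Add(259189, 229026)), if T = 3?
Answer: Rational(-249597016769996, 1679) ≈ -1.4866e+11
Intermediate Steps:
Function('Q')(G, M) = -24 (Function('Q')(G, M) = Add(0, Mul(3, -8)) = Add(0, -24) = -24)
Mul(Add(-304490, Mul(-347486, Pow(Add(Function('Q')(203, 232), 109159), -1))), Add(259189, 229026)) = Mul(Add(-304490, Mul(-347486, Pow(Add(-24, 109159), -1))), Add(259189, 229026)) = Mul(Add(-304490, Mul(-347486, Pow(109135, -1))), 488215) = Mul(Add(-304490, Mul(-347486, Rational(1, 109135))), 488215) = Mul(Add(-304490, Rational(-347486, 109135)), 488215) = Mul(Rational(-33230863636, 109135), 488215) = Rational(-249597016769996, 1679)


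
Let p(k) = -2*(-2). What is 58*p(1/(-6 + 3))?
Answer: 232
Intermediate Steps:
p(k) = 4
58*p(1/(-6 + 3)) = 58*4 = 232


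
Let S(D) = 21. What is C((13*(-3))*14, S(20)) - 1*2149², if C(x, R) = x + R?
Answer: -4618726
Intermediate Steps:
C(x, R) = R + x
C((13*(-3))*14, S(20)) - 1*2149² = (21 + (13*(-3))*14) - 1*2149² = (21 - 39*14) - 1*4618201 = (21 - 546) - 4618201 = -525 - 4618201 = -4618726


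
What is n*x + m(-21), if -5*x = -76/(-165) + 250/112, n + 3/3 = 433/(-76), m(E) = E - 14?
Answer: -110227571/3511200 ≈ -31.393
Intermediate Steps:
m(E) = -14 + E
n = -509/76 (n = -1 + 433/(-76) = -1 + 433*(-1/76) = -1 - 433/76 = -509/76 ≈ -6.6974)
x = -24881/46200 (x = -(-76/(-165) + 250/112)/5 = -(-76*(-1/165) + 250*(1/112))/5 = -(76/165 + 125/56)/5 = -⅕*24881/9240 = -24881/46200 ≈ -0.53855)
n*x + m(-21) = -509/76*(-24881/46200) + (-14 - 21) = 12664429/3511200 - 35 = -110227571/3511200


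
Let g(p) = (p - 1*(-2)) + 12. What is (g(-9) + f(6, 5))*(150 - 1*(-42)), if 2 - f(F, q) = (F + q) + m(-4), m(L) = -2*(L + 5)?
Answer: -384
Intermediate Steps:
g(p) = 14 + p (g(p) = (p + 2) + 12 = (2 + p) + 12 = 14 + p)
m(L) = -10 - 2*L (m(L) = -2*(5 + L) = -10 - 2*L)
f(F, q) = 4 - F - q (f(F, q) = 2 - ((F + q) + (-10 - 2*(-4))) = 2 - ((F + q) + (-10 + 8)) = 2 - ((F + q) - 2) = 2 - (-2 + F + q) = 2 + (2 - F - q) = 4 - F - q)
(g(-9) + f(6, 5))*(150 - 1*(-42)) = ((14 - 9) + (4 - 1*6 - 1*5))*(150 - 1*(-42)) = (5 + (4 - 6 - 5))*(150 + 42) = (5 - 7)*192 = -2*192 = -384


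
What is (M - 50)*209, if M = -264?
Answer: -65626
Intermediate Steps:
(M - 50)*209 = (-264 - 50)*209 = -314*209 = -65626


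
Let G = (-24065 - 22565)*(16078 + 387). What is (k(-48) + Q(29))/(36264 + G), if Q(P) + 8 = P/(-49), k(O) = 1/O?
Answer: 20257/1805693165472 ≈ 1.1218e-8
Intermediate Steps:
Q(P) = -8 - P/49 (Q(P) = -8 + P/(-49) = -8 + P*(-1/49) = -8 - P/49)
G = -767762950 (G = -46630*16465 = -767762950)
(k(-48) + Q(29))/(36264 + G) = (1/(-48) + (-8 - 1/49*29))/(36264 - 767762950) = (-1/48 + (-8 - 29/49))/(-767726686) = (-1/48 - 421/49)*(-1/767726686) = -20257/2352*(-1/767726686) = 20257/1805693165472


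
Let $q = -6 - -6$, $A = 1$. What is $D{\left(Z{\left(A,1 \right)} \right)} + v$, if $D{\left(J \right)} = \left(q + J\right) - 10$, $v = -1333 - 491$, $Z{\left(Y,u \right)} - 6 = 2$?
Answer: $-1826$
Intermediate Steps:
$Z{\left(Y,u \right)} = 8$ ($Z{\left(Y,u \right)} = 6 + 2 = 8$)
$q = 0$ ($q = -6 + 6 = 0$)
$v = -1824$
$D{\left(J \right)} = -10 + J$ ($D{\left(J \right)} = \left(0 + J\right) - 10 = J - 10 = -10 + J$)
$D{\left(Z{\left(A,1 \right)} \right)} + v = \left(-10 + 8\right) - 1824 = -2 - 1824 = -1826$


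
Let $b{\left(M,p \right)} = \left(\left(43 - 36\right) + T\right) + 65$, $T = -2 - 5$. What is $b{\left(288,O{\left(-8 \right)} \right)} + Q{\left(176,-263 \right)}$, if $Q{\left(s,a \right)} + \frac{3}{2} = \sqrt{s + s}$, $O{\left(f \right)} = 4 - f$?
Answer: $\frac{127}{2} + 4 \sqrt{22} \approx 82.262$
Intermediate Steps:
$T = -7$ ($T = -2 - 5 = -7$)
$Q{\left(s,a \right)} = - \frac{3}{2} + \sqrt{2} \sqrt{s}$ ($Q{\left(s,a \right)} = - \frac{3}{2} + \sqrt{s + s} = - \frac{3}{2} + \sqrt{2 s} = - \frac{3}{2} + \sqrt{2} \sqrt{s}$)
$b{\left(M,p \right)} = 65$ ($b{\left(M,p \right)} = \left(\left(43 - 36\right) - 7\right) + 65 = \left(7 - 7\right) + 65 = 0 + 65 = 65$)
$b{\left(288,O{\left(-8 \right)} \right)} + Q{\left(176,-263 \right)} = 65 - \left(\frac{3}{2} - \sqrt{2} \sqrt{176}\right) = 65 - \left(\frac{3}{2} - \sqrt{2} \cdot 4 \sqrt{11}\right) = 65 - \left(\frac{3}{2} - 4 \sqrt{22}\right) = \frac{127}{2} + 4 \sqrt{22}$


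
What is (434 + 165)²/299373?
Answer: 358801/299373 ≈ 1.1985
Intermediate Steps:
(434 + 165)²/299373 = 599²*(1/299373) = 358801*(1/299373) = 358801/299373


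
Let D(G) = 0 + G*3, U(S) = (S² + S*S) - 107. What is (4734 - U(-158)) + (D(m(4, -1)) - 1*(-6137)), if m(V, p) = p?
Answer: -38953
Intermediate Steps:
U(S) = -107 + 2*S² (U(S) = (S² + S²) - 107 = 2*S² - 107 = -107 + 2*S²)
D(G) = 3*G (D(G) = 0 + 3*G = 3*G)
(4734 - U(-158)) + (D(m(4, -1)) - 1*(-6137)) = (4734 - (-107 + 2*(-158)²)) + (3*(-1) - 1*(-6137)) = (4734 - (-107 + 2*24964)) + (-3 + 6137) = (4734 - (-107 + 49928)) + 6134 = (4734 - 1*49821) + 6134 = (4734 - 49821) + 6134 = -45087 + 6134 = -38953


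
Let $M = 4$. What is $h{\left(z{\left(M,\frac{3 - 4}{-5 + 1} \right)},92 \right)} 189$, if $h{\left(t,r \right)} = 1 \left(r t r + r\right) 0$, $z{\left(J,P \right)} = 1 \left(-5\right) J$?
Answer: $0$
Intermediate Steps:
$z{\left(J,P \right)} = - 5 J$
$h{\left(t,r \right)} = 0$ ($h{\left(t,r \right)} = 1 \left(t r^{2} + r\right) 0 = 1 \left(r + t r^{2}\right) 0 = \left(r + t r^{2}\right) 0 = 0$)
$h{\left(z{\left(M,\frac{3 - 4}{-5 + 1} \right)},92 \right)} 189 = 0 \cdot 189 = 0$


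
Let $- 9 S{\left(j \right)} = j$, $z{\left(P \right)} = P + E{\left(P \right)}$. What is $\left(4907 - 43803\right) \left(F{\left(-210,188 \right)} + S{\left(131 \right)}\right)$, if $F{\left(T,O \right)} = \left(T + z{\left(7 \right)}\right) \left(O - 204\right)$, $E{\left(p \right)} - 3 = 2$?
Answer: $- \frac{1103907376}{9} \approx -1.2266 \cdot 10^{8}$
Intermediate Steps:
$E{\left(p \right)} = 5$ ($E{\left(p \right)} = 3 + 2 = 5$)
$z{\left(P \right)} = 5 + P$ ($z{\left(P \right)} = P + 5 = 5 + P$)
$S{\left(j \right)} = - \frac{j}{9}$
$F{\left(T,O \right)} = \left(-204 + O\right) \left(12 + T\right)$ ($F{\left(T,O \right)} = \left(T + \left(5 + 7\right)\right) \left(O - 204\right) = \left(T + 12\right) \left(-204 + O\right) = \left(12 + T\right) \left(-204 + O\right) = \left(-204 + O\right) \left(12 + T\right)$)
$\left(4907 - 43803\right) \left(F{\left(-210,188 \right)} + S{\left(131 \right)}\right) = \left(4907 - 43803\right) \left(\left(-2448 - -42840 + 12 \cdot 188 + 188 \left(-210\right)\right) - \frac{131}{9}\right) = - 38896 \left(\left(-2448 + 42840 + 2256 - 39480\right) - \frac{131}{9}\right) = - 38896 \left(3168 - \frac{131}{9}\right) = \left(-38896\right) \frac{28381}{9} = - \frac{1103907376}{9}$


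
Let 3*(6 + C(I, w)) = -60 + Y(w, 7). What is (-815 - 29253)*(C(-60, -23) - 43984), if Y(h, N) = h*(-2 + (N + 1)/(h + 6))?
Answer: 22486293664/17 ≈ 1.3227e+9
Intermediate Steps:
Y(h, N) = h*(-2 + (1 + N)/(6 + h))
C(I, w) = -26 + w*(-4 - 2*w)/(3*(6 + w)) (C(I, w) = -6 + (-60 + w*(-11 + 7 - 2*w)/(6 + w))/3 = -6 + (-60 + w*(-4 - 2*w)/(6 + w))/3 = -6 + (-20 + w*(-4 - 2*w)/(3*(6 + w))) = -26 + w*(-4 - 2*w)/(3*(6 + w)))
(-815 - 29253)*(C(-60, -23) - 43984) = (-815 - 29253)*(2*(-234 - 1*(-23)² - 41*(-23))/(3*(6 - 23)) - 43984) = -30068*((⅔)*(-234 - 1*529 + 943)/(-17) - 43984) = -30068*((⅔)*(-1/17)*(-234 - 529 + 943) - 43984) = -30068*((⅔)*(-1/17)*180 - 43984) = -30068*(-120/17 - 43984) = -30068*(-747848/17) = 22486293664/17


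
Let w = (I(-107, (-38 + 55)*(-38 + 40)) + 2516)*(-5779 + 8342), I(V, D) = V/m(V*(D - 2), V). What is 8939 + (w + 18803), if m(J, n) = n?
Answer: 6478813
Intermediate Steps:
I(V, D) = 1 (I(V, D) = V/V = 1)
w = 6451071 (w = (1 + 2516)*(-5779 + 8342) = 2517*2563 = 6451071)
8939 + (w + 18803) = 8939 + (6451071 + 18803) = 8939 + 6469874 = 6478813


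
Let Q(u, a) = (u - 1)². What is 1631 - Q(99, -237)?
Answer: -7973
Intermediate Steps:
Q(u, a) = (-1 + u)²
1631 - Q(99, -237) = 1631 - (-1 + 99)² = 1631 - 1*98² = 1631 - 1*9604 = 1631 - 9604 = -7973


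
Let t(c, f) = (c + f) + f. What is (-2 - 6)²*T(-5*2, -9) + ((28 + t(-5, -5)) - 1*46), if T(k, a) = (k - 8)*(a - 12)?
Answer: 24159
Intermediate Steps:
t(c, f) = c + 2*f
T(k, a) = (-12 + a)*(-8 + k) (T(k, a) = (-8 + k)*(-12 + a) = (-12 + a)*(-8 + k))
(-2 - 6)²*T(-5*2, -9) + ((28 + t(-5, -5)) - 1*46) = (-2 - 6)²*(96 - (-60)*2 - 8*(-9) - (-45)*2) + ((28 + (-5 + 2*(-5))) - 1*46) = (-8)²*(96 - 12*(-10) + 72 - 9*(-10)) + ((28 + (-5 - 10)) - 46) = 64*(96 + 120 + 72 + 90) + ((28 - 15) - 46) = 64*378 + (13 - 46) = 24192 - 33 = 24159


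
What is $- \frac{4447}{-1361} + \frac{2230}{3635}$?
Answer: $\frac{3839975}{989447} \approx 3.8809$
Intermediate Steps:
$- \frac{4447}{-1361} + \frac{2230}{3635} = \left(-4447\right) \left(- \frac{1}{1361}\right) + 2230 \cdot \frac{1}{3635} = \frac{4447}{1361} + \frac{446}{727} = \frac{3839975}{989447}$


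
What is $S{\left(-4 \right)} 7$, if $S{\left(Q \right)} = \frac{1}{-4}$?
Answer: $- \frac{7}{4} \approx -1.75$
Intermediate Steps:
$S{\left(Q \right)} = - \frac{1}{4}$
$S{\left(-4 \right)} 7 = \left(- \frac{1}{4}\right) 7 = - \frac{7}{4}$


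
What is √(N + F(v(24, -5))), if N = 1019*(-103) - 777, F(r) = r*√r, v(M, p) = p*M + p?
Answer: √(-105734 - 625*I*√5) ≈ 2.149 - 325.17*I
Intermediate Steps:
v(M, p) = p + M*p (v(M, p) = M*p + p = p + M*p)
F(r) = r^(3/2)
N = -105734 (N = -104957 - 777 = -105734)
√(N + F(v(24, -5))) = √(-105734 + (-5*(1 + 24))^(3/2)) = √(-105734 + (-5*25)^(3/2)) = √(-105734 + (-125)^(3/2)) = √(-105734 - 625*I*√5)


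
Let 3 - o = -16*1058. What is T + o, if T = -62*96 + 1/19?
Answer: 208602/19 ≈ 10979.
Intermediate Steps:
T = -113087/19 (T = -5952 + 1/19 = -113087/19 ≈ -5951.9)
o = 16931 (o = 3 - (-16)*1058 = 3 - 1*(-16928) = 3 + 16928 = 16931)
T + o = -113087/19 + 16931 = 208602/19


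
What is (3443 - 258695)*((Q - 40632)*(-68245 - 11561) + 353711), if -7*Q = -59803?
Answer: -4576305775299756/7 ≈ -6.5376e+14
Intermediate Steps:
Q = 59803/7 (Q = -⅐*(-59803) = 59803/7 ≈ 8543.3)
(3443 - 258695)*((Q - 40632)*(-68245 - 11561) + 353711) = (3443 - 258695)*((59803/7 - 40632)*(-68245 - 11561) + 353711) = -255252*(-224621/7*(-79806) + 353711) = -255252*(17926103526/7 + 353711) = -255252*17928579503/7 = -4576305775299756/7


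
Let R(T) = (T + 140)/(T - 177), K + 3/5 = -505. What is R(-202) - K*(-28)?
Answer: -26826826/1895 ≈ -14157.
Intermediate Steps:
K = -2528/5 (K = -3/5 - 505 = -2528/5 ≈ -505.60)
R(T) = (140 + T)/(-177 + T)
R(-202) - K*(-28) = (140 - 202)/(-177 - 202) - (-2528)*(-28)/5 = -62/(-379) - 1*70784/5 = -1/379*(-62) - 70784/5 = 62/379 - 70784/5 = -26826826/1895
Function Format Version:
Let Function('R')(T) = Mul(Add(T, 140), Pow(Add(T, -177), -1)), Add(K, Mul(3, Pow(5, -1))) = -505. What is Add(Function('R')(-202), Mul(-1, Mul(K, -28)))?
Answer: Rational(-26826826, 1895) ≈ -14157.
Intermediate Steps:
K = Rational(-2528, 5) (K = Add(Rational(-3, 5), -505) = Rational(-2528, 5) ≈ -505.60)
Function('R')(T) = Mul(Pow(Add(-177, T), -1), Add(140, T)) (Function('R')(T) = Mul(Add(140, T), Pow(Add(-177, T), -1)) = Mul(Pow(Add(-177, T), -1), Add(140, T)))
Add(Function('R')(-202), Mul(-1, Mul(K, -28))) = Add(Mul(Pow(Add(-177, -202), -1), Add(140, -202)), Mul(-1, Mul(Rational(-2528, 5), -28))) = Add(Mul(Pow(-379, -1), -62), Mul(-1, Rational(70784, 5))) = Add(Mul(Rational(-1, 379), -62), Rational(-70784, 5)) = Add(Rational(62, 379), Rational(-70784, 5)) = Rational(-26826826, 1895)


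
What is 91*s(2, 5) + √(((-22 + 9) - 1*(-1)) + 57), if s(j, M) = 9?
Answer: 819 + 3*√5 ≈ 825.71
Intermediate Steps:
91*s(2, 5) + √(((-22 + 9) - 1*(-1)) + 57) = 91*9 + √(((-22 + 9) - 1*(-1)) + 57) = 819 + √((-13 + 1) + 57) = 819 + √(-12 + 57) = 819 + √45 = 819 + 3*√5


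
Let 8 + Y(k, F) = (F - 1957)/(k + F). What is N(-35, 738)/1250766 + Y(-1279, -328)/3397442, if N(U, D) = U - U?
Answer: -10571/5459689294 ≈ -1.9362e-6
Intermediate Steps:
Y(k, F) = -8 + (-1957 + F)/(F + k) (Y(k, F) = -8 + (F - 1957)/(k + F) = -8 + (-1957 + F)/(F + k))
N(U, D) = 0
N(-35, 738)/1250766 + Y(-1279, -328)/3397442 = 0/1250766 + ((-1957 - 8*(-1279) - 7*(-328))/(-328 - 1279))/3397442 = 0*(1/1250766) + ((-1957 + 10232 + 2296)/(-1607))*(1/3397442) = 0 - 1/1607*10571*(1/3397442) = 0 - 10571/1607*1/3397442 = 0 - 10571/5459689294 = -10571/5459689294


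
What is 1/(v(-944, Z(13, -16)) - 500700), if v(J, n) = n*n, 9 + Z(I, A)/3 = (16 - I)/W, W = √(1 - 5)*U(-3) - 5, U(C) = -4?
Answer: -1141885/570878667948 + 144*I/808744779593 ≈ -2.0002e-6 + 1.7805e-10*I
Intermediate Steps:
W = -5 - 8*I (W = √(1 - 5)*(-4) - 5 = √(-4)*(-4) - 5 = (2*I)*(-4) - 5 = -8*I - 5 = -5 - 8*I ≈ -5.0 - 8.0*I)
Z(I, A) = -27 + 3*(-5 + 8*I)*(16 - I)/89 (Z(I, A) = -27 + 3*((16 - I)/(-5 - 8*I)) = -27 + 3*((16 - I)*((-5 + 8*I)/89)) = -27 + 3*((-5 + 8*I)*(16 - I)/89) = -27 + 3*(-5 + 8*I)*(16 - I)/89)
v(J, n) = n²
1/(v(-944, Z(13, -16)) - 500700) = 1/((3*(5 - 8*I)*(-61 + 13 - 72*I)/89)² - 500700) = 1/((3*(5 - 8*I)*(-48 - 72*I)/89)² - 500700) = 1/((3*(-48 - 72*I)*(5 - 8*I)/89)² - 500700) = 1/(9*(-48 - 72*I)²*(5 - 8*I)²/7921 - 500700) = 1/(-500700 + 9*(-48 - 72*I)²*(5 - 8*I)²/7921)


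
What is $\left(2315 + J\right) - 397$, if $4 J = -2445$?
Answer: $\frac{5227}{4} \approx 1306.8$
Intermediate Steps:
$J = - \frac{2445}{4}$ ($J = \frac{1}{4} \left(-2445\right) = - \frac{2445}{4} \approx -611.25$)
$\left(2315 + J\right) - 397 = \left(2315 - \frac{2445}{4}\right) - 397 = \frac{6815}{4} - 397 = \frac{5227}{4}$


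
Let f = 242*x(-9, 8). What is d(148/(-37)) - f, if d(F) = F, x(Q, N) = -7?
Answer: 1690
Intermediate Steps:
f = -1694 (f = 242*(-7) = -1694)
d(148/(-37)) - f = 148/(-37) - 1*(-1694) = 148*(-1/37) + 1694 = -4 + 1694 = 1690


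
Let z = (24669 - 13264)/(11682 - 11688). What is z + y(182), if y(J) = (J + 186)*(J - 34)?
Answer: 315379/6 ≈ 52563.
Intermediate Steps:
y(J) = (-34 + J)*(186 + J) (y(J) = (186 + J)*(-34 + J) = (-34 + J)*(186 + J))
z = -11405/6 (z = 11405/(-6) = 11405*(-1/6) = -11405/6 ≈ -1900.8)
z + y(182) = -11405/6 + (-6324 + 182**2 + 152*182) = -11405/6 + (-6324 + 33124 + 27664) = -11405/6 + 54464 = 315379/6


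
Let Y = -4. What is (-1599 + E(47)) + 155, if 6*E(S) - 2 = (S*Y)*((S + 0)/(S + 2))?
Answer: -216637/147 ≈ -1473.7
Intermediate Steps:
E(S) = 1/3 - 2*S**2/(3*(2 + S)) (E(S) = 1/3 + ((S*(-4))*((S + 0)/(S + 2)))/6 = 1/3 + ((-4*S)*(S/(2 + S)))/6 = 1/3 + (-4*S**2/(2 + S))/6 = 1/3 - 2*S**2/(3*(2 + S)))
(-1599 + E(47)) + 155 = (-1599 + (2 + 47 - 2*47**2)/(3*(2 + 47))) + 155 = (-1599 + (1/3)*(2 + 47 - 2*2209)/49) + 155 = (-1599 + (1/3)*(1/49)*(2 + 47 - 4418)) + 155 = (-1599 + (1/3)*(1/49)*(-4369)) + 155 = (-1599 - 4369/147) + 155 = -239422/147 + 155 = -216637/147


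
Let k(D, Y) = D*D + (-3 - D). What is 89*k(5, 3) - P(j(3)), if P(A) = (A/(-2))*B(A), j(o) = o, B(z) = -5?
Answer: 3011/2 ≈ 1505.5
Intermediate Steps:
k(D, Y) = -3 + D² - D (k(D, Y) = D² + (-3 - D) = -3 + D² - D)
P(A) = 5*A/2 (P(A) = (A/(-2))*(-5) = (A*(-½))*(-5) = -A/2*(-5) = 5*A/2)
89*k(5, 3) - P(j(3)) = 89*(-3 + 5² - 1*5) - 5*3/2 = 89*(-3 + 25 - 5) - 1*15/2 = 89*17 - 15/2 = 1513 - 15/2 = 3011/2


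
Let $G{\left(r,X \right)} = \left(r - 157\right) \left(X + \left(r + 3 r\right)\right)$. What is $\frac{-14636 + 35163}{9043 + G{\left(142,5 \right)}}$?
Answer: $\frac{20527}{448} \approx 45.819$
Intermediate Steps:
$G{\left(r,X \right)} = \left(-157 + r\right) \left(X + 4 r\right)$
$\frac{-14636 + 35163}{9043 + G{\left(142,5 \right)}} = \frac{-14636 + 35163}{9043 + \left(\left(-628\right) 142 - 785 + 4 \cdot 142^{2} + 5 \cdot 142\right)} = \frac{20527}{9043 + \left(-89176 - 785 + 4 \cdot 20164 + 710\right)} = \frac{20527}{9043 + \left(-89176 - 785 + 80656 + 710\right)} = \frac{20527}{9043 - 8595} = \frac{20527}{448}$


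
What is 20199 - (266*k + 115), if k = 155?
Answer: -21146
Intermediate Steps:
20199 - (266*k + 115) = 20199 - (266*155 + 115) = 20199 - (41230 + 115) = 20199 - 1*41345 = 20199 - 41345 = -21146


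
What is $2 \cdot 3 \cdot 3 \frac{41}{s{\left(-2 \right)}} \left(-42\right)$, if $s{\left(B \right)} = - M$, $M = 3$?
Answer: $10332$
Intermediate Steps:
$s{\left(B \right)} = -3$ ($s{\left(B \right)} = \left(-1\right) 3 = -3$)
$2 \cdot 3 \cdot 3 \frac{41}{s{\left(-2 \right)}} \left(-42\right) = 2 \cdot 3 \cdot 3 \frac{41}{-3} \left(-42\right) = 6 \cdot 3 \cdot 41 \left(- \frac{1}{3}\right) \left(-42\right) = 18 \left(- \frac{41}{3}\right) \left(-42\right) = \left(-246\right) \left(-42\right) = 10332$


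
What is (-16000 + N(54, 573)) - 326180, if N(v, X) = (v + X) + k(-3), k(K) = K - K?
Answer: -341553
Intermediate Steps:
k(K) = 0
N(v, X) = X + v (N(v, X) = (v + X) + 0 = (X + v) + 0 = X + v)
(-16000 + N(54, 573)) - 326180 = (-16000 + (573 + 54)) - 326180 = (-16000 + 627) - 326180 = -15373 - 326180 = -341553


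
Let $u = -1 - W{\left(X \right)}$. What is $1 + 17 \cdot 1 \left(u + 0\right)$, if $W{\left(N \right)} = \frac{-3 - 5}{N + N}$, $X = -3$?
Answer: $- \frac{116}{3} \approx -38.667$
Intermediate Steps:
$W{\left(N \right)} = - \frac{4}{N}$ ($W{\left(N \right)} = - \frac{8}{2 N} = - 8 \frac{1}{2 N} = - \frac{4}{N}$)
$u = - \frac{7}{3}$ ($u = -1 - - \frac{4}{-3} = -1 - \left(-4\right) \left(- \frac{1}{3}\right) = -1 - \frac{4}{3} = - \frac{7}{3} \approx -2.3333$)
$1 + 17 \cdot 1 \left(u + 0\right) = 1 + 17 \cdot 1 \left(- \frac{7}{3} + 0\right) = 1 + 17 \cdot 1 \left(- \frac{7}{3}\right) = 1 + 17 \left(- \frac{7}{3}\right) = 1 - \frac{119}{3} = - \frac{116}{3}$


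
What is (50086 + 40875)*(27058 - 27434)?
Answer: -34201336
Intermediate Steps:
(50086 + 40875)*(27058 - 27434) = 90961*(-376) = -34201336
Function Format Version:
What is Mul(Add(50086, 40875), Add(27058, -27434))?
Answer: -34201336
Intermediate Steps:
Mul(Add(50086, 40875), Add(27058, -27434)) = Mul(90961, -376) = -34201336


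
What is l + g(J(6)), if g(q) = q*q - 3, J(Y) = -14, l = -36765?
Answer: -36572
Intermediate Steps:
g(q) = -3 + q**2 (g(q) = q**2 - 3 = -3 + q**2)
l + g(J(6)) = -36765 + (-3 + (-14)**2) = -36765 + (-3 + 196) = -36765 + 193 = -36572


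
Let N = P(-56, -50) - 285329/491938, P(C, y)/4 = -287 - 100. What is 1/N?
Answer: -491938/761805353 ≈ -0.00064575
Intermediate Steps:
P(C, y) = -1548 (P(C, y) = 4*(-287 - 100) = 4*(-387) = -1548)
N = -761805353/491938 (N = -1548 - 285329/491938 = -761805353/491938 ≈ -1548.6)
1/N = 1/(-761805353/491938) = -491938/761805353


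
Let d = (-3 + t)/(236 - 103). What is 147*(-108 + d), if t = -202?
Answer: -305949/19 ≈ -16103.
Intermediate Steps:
d = -205/133 (d = (-3 - 202)/(236 - 103) = -205/133 ≈ -1.5414)
147*(-108 + d) = 147*(-108 - 205/133) = 147*(-14569/133) = -305949/19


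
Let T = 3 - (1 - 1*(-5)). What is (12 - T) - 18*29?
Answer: -507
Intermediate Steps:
T = -3 (T = 3 - (1 + 5) = 3 - 1*6 = 3 - 6 = -3)
(12 - T) - 18*29 = (12 - 1*(-3)) - 18*29 = (12 + 3) - 522 = 15 - 522 = -507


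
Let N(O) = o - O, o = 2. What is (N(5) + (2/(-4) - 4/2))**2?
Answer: 121/4 ≈ 30.250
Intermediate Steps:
N(O) = 2 - O
(N(5) + (2/(-4) - 4/2))**2 = ((2 - 1*5) + (2/(-4) - 4/2))**2 = ((2 - 5) + (2*(-1/4) - 4*1/2))**2 = (-3 + (-1/2 - 2))**2 = (-3 - 5/2)**2 = (-11/2)**2 = 121/4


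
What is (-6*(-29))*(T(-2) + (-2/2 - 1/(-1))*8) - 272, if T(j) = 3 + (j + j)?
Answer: -446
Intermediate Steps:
T(j) = 3 + 2*j
(-6*(-29))*(T(-2) + (-2/2 - 1/(-1))*8) - 272 = (-6*(-29))*((3 + 2*(-2)) + (-2/2 - 1/(-1))*8) - 272 = 174*((3 - 4) + (-2*½ - 1*(-1))*8) - 272 = 174*(-1 + (-1 + 1)*8) - 272 = 174*(-1 + 0*8) - 272 = 174*(-1 + 0) - 272 = 174*(-1) - 272 = -174 - 272 = -446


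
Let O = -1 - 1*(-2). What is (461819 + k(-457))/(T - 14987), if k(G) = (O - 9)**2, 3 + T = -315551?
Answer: -461883/330541 ≈ -1.3974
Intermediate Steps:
T = -315554 (T = -3 - 315551 = -315554)
O = 1 (O = -1 + 2 = 1)
k(G) = 64 (k(G) = (1 - 9)**2 = (-8)**2 = 64)
(461819 + k(-457))/(T - 14987) = (461819 + 64)/(-315554 - 14987) = 461883/(-330541) = 461883*(-1/330541) = -461883/330541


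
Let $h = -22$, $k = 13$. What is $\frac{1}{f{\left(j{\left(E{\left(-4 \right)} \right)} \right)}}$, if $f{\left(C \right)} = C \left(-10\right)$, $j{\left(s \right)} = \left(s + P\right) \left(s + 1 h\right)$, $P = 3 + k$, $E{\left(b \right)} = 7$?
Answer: $\frac{1}{3450} \approx 0.00028986$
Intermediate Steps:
$P = 16$ ($P = 3 + 13 = 16$)
$j{\left(s \right)} = \left(-22 + s\right) \left(16 + s\right)$ ($j{\left(s \right)} = \left(s + 16\right) \left(s + 1 \left(-22\right)\right) = \left(16 + s\right) \left(s - 22\right) = \left(16 + s\right) \left(-22 + s\right) = \left(-22 + s\right) \left(16 + s\right)$)
$f{\left(C \right)} = - 10 C$
$\frac{1}{f{\left(j{\left(E{\left(-4 \right)} \right)} \right)}} = \frac{1}{\left(-10\right) \left(-352 + 7^{2} - 42\right)} = \frac{1}{\left(-10\right) \left(-352 + 49 - 42\right)} = \frac{1}{\left(-10\right) \left(-345\right)} = \frac{1}{3450}$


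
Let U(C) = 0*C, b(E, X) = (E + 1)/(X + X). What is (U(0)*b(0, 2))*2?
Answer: 0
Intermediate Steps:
b(E, X) = (1 + E)/(2*X) (b(E, X) = (1 + E)/((2*X)) = (1 + E)*(1/(2*X)) = (1 + E)/(2*X))
U(C) = 0
(U(0)*b(0, 2))*2 = (0*((½)*(1 + 0)/2))*2 = (0*((½)*(½)*1))*2 = (0*(¼))*2 = 0*2 = 0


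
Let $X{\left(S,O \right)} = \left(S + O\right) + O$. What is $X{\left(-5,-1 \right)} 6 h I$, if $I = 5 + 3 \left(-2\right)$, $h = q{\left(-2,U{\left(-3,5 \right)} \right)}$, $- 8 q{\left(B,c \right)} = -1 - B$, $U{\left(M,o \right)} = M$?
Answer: $- \frac{21}{4} \approx -5.25$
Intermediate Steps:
$X{\left(S,O \right)} = S + 2 O$ ($X{\left(S,O \right)} = \left(O + S\right) + O = S + 2 O$)
$q{\left(B,c \right)} = \frac{1}{8} + \frac{B}{8}$ ($q{\left(B,c \right)} = - \frac{-1 - B}{8} = \frac{1}{8} + \frac{B}{8}$)
$h = - \frac{1}{8}$ ($h = \frac{1}{8} + \frac{1}{8} \left(-2\right) = \frac{1}{8} - \frac{1}{4} = - \frac{1}{8} \approx -0.125$)
$I = -1$ ($I = 5 - 6 = -1$)
$X{\left(-5,-1 \right)} 6 h I = \left(-5 + 2 \left(-1\right)\right) 6 \left(- \frac{1}{8}\right) \left(-1\right) = \left(-5 - 2\right) 6 \left(- \frac{1}{8}\right) \left(-1\right) = \left(-7\right) 6 \left(- \frac{1}{8}\right) \left(-1\right) = \left(-42\right) \left(- \frac{1}{8}\right) \left(-1\right) = \frac{21}{4} \left(-1\right) = - \frac{21}{4}$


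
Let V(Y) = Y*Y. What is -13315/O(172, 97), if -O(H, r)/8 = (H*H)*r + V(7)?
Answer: 13315/22957576 ≈ 0.00057998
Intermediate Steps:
V(Y) = Y²
O(H, r) = -392 - 8*r*H² (O(H, r) = -8*((H*H)*r + 7²) = -8*(H²*r + 49) = -8*(r*H² + 49) = -8*(49 + r*H²) = -392 - 8*r*H²)
-13315/O(172, 97) = -13315/(-392 - 8*97*172²) = -13315/(-392 - 8*97*29584) = -13315/(-392 - 22957184) = -13315/(-22957576) = -13315*(-1/22957576) = 13315/22957576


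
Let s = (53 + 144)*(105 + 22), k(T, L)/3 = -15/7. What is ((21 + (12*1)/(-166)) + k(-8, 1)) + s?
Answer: 14544463/581 ≈ 25034.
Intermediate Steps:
k(T, L) = -45/7 (k(T, L) = 3*(-15/7) = -45/7)
s = 25019 (s = 197*127 = 25019)
((21 + (12*1)/(-166)) + k(-8, 1)) + s = ((21 + (12*1)/(-166)) - 45/7) + 25019 = ((21 + 12*(-1/166)) - 45/7) + 25019 = ((21 - 6/83) - 45/7) + 25019 = (1737/83 - 45/7) + 25019 = 8424/581 + 25019 = 14544463/581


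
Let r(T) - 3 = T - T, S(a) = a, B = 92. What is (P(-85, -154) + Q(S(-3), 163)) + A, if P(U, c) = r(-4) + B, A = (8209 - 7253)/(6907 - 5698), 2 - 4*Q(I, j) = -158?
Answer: 164171/1209 ≈ 135.79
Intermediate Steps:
r(T) = 3 (r(T) = 3 + (T - T) = 3 + 0 = 3)
Q(I, j) = 40 (Q(I, j) = 1/2 - 1/4*(-158) = 1/2 + 79/2 = 40)
A = 956/1209 ≈ 0.79074
P(U, c) = 95 (P(U, c) = 3 + 92 = 95)
(P(-85, -154) + Q(S(-3), 163)) + A = (95 + 40) + 956/1209 = 135 + 956/1209 = 164171/1209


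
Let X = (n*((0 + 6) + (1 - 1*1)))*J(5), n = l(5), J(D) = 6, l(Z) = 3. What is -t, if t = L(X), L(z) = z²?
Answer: -11664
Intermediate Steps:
n = 3
X = 108 (X = (3*((0 + 6) + (1 - 1*1)))*6 = (3*(6 + (1 - 1)))*6 = (3*(6 + 0))*6 = (3*6)*6 = 18*6 = 108)
t = 11664 (t = 108² = 11664)
-t = -1*11664 = -11664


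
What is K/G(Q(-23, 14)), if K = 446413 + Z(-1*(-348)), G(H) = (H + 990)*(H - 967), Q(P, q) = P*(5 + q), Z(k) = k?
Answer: -63823/110916 ≈ -0.57542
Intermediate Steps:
G(H) = (-967 + H)*(990 + H) (G(H) = (990 + H)*(-967 + H) = (-967 + H)*(990 + H))
K = 446761 (K = 446413 - 1*(-348) = 446413 + 348 = 446761)
K/G(Q(-23, 14)) = 446761/(-957330 + (-23*(5 + 14))² + 23*(-23*(5 + 14))) = 446761/(-957330 + (-23*19)² + 23*(-23*19)) = 446761/(-957330 + (-437)² + 23*(-437)) = 446761/(-957330 + 190969 - 10051) = 446761/(-776412) = 446761*(-1/776412) = -63823/110916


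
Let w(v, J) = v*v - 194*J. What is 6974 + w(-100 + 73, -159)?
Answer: 38549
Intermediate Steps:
w(v, J) = v**2 - 194*J
6974 + w(-100 + 73, -159) = 6974 + ((-100 + 73)**2 - 194*(-159)) = 6974 + ((-27)**2 + 30846) = 6974 + (729 + 30846) = 6974 + 31575 = 38549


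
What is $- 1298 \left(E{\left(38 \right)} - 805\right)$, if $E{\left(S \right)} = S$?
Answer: $995566$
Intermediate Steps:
$- 1298 \left(E{\left(38 \right)} - 805\right) = - 1298 \left(38 - 805\right) = \left(-1298\right) \left(-767\right) = 995566$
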